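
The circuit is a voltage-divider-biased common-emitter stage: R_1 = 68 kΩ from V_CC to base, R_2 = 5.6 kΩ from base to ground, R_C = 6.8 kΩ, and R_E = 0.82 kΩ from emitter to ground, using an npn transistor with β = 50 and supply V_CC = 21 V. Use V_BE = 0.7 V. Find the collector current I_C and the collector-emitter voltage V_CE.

I_C ≈ 0.96 mA, V_CE ≈ 14 V

Thevenize the base divider: V_Th = V_CC·R_2/(R_1+R_2) = 21×5.6/73.6 = 1.6 V, R_Th = R_1‖R_2 = 5.17 kΩ.
Base-emitter loop: V_Th = I_B·R_Th + V_BE + (β+1)I_B·R_E, so I_B = (1.6 − 0.7) / (5.17 + 51×0.82) = 0.0191 mA.
I_C = β·I_B = 50×0.0191 = 0.955 mA, and I_E = (β+1)I_B = 0.974 mA.
V_CE = V_CC − I_C·R_C − I_E·R_E = 21 − 0.955×6.8 − 0.974×0.82 = 13.7 V.
V_CE = 13.7 V > 0.2 V confirms active-region operation.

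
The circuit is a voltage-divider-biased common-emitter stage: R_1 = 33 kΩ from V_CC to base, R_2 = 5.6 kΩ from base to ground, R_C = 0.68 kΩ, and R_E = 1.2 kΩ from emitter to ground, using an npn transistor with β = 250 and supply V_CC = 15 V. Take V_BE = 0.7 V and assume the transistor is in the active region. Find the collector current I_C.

Thevenize the base divider: V_Th = V_CC·R_2/(R_1+R_2) = 15×5.6/38.6 = 2.18 V, R_Th = R_1‖R_2 = 4.79 kΩ.
Base-emitter loop: V_Th = I_B·R_Th + V_BE + (β+1)I_B·R_E, so I_B = (2.18 − 0.7) / (4.79 + 251×1.2) = 0.00482 mA.
I_C = β·I_B = 250×0.00482 = 1.21 mA, and I_E = (β+1)I_B = 1.21 mA.
V_CE = V_CC − I_C·R_C − I_E·R_E = 15 − 1.21×0.68 − 1.21×1.2 = 12.7 V.
V_CE = 12.7 V > 0.2 V confirms active-region operation.

I_C ≈ 1.2 mA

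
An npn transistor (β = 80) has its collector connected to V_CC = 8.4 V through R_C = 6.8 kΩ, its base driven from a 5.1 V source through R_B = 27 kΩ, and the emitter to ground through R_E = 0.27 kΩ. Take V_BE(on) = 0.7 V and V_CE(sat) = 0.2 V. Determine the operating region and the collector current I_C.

saturation; I_C ≈ 1.2 mA

Assume active: I_B = (5.1 − 0.7)/(27 + 81×0.27) = 0.09 mA, I_C = β·I_B = 7.2 mA.
Then V_CE = 8.4 − 7.2×6.8 − 7.29×0.27 = -42.5 V < 0.2 V — the active assumption fails.
Re-solve with V_CE = 0.2 V. KCL at the emitter: V_E/R_E = (V_BB−0.7−V_E)/R_B + (V_CC−0.2−V_E)/R_C, giving V_E = 0.352 V.
I_C = (V_CC − 0.2 − V_E)/R_C = (8.2 − 0.352)/6.8 = 1.15 mA.
Check: I_B = (4.4 − 0.352)/27 = 0.15 mA, and β·I_B = 12 mA > I_C, confirming saturation.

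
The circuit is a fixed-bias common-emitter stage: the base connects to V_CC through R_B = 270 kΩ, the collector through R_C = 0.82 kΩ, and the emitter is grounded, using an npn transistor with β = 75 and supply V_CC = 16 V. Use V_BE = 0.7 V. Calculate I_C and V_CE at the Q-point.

I_C ≈ 4.2 mA, V_CE ≈ 13 V

Base loop: V_CC = I_B·R_B + V_BE, so I_B = (16 − 0.7)/270 kΩ = 0.0567 mA.
In the active region I_C = β·I_B = 75 × 0.0567 = 4.25 mA.
Collector loop: V_CE = V_CC − I_C·R_C = 16 − 4.25×0.82 = 12.5 V.
Since V_CE = 12.5 V > V_CE(sat) ≈ 0.2 V, the transistor is in the active region as assumed.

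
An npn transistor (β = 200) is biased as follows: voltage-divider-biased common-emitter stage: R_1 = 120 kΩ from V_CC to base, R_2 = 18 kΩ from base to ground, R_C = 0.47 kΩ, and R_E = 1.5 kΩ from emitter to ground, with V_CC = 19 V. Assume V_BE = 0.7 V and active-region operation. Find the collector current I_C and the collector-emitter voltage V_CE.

Thevenize the base divider: V_Th = V_CC·R_2/(R_1+R_2) = 19×18/138 = 2.48 V, R_Th = R_1‖R_2 = 15.7 kΩ.
Base-emitter loop: V_Th = I_B·R_Th + V_BE + (β+1)I_B·R_E, so I_B = (2.48 − 0.7) / (15.7 + 201×1.5) = 0.00561 mA.
I_C = β·I_B = 200×0.00561 = 1.12 mA, and I_E = (β+1)I_B = 1.13 mA.
V_CE = V_CC − I_C·R_C − I_E·R_E = 19 − 1.12×0.47 − 1.13×1.5 = 16.8 V.
V_CE = 16.8 V > 0.2 V confirms active-region operation.

I_C ≈ 1.1 mA, V_CE ≈ 17 V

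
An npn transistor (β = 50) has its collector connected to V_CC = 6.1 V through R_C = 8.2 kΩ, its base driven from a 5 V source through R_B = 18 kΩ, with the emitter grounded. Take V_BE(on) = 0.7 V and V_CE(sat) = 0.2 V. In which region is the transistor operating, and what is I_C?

saturation; I_C ≈ 0.72 mA

Assume active: I_B = (5 − 0.7)/18 = 0.239 mA, giving I_C = β·I_B = 11.9 mA.
But then V_CE = 6.1 − 11.9×8.2 = -91.8 V < V_CE(sat) = 0.2 V — impossible in the active region.
So the transistor is saturated. With V_CE = 0.2 V, I_C = (V_CC − 0.2)/R_C = 5.9/8.2 = 0.72 mA.
Check: β·I_B = 11.9 mA > I_C = 0.72 mA, confirming saturation.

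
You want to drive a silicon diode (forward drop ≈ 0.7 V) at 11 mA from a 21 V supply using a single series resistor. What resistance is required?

The resistor drops V_S − V_D = 21 − 0.7 = 20.3 V at 11 mA.
R = 20.3 V / 11 mA = 1.85 kΩ.

R ≈ 1.8 kΩ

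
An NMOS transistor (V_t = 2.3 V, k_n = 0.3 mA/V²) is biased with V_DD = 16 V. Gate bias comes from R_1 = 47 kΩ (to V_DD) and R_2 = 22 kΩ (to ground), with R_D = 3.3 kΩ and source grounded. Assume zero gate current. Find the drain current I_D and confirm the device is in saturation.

V_G = V_DD·R_2/(R_1+R_2) = 16×22/69 = 5.1 V. With the source grounded, V_GS = V_G = 5.1 V.
Assume saturation: I_D = (k_n/2)(V_GS − V_t)² = (0.3/2)×(5.1 − 2.3)² = 0.15×2.8² = 1.18 mA.
V_DS = V_DD − I_D·R_D = 16 − 1.18×3.3 = 12.1 V.
Saturation requires V_DS ≥ V_GS − V_t = 2.8 V; 12.1 ≥ 2.8 ✓.

I_D ≈ 1.2 mA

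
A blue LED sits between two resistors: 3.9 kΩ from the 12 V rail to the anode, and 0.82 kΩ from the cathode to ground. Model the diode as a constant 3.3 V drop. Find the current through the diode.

The two resistors are in series with the diode, so KVL gives 12 = I·3.9 + 3.3 + I·0.82.
I = (12 − 3.3) / (3.9 + 0.82) kΩ = 8.7 / 4.72 = 1.84 mA.

I ≈ 1.8 mA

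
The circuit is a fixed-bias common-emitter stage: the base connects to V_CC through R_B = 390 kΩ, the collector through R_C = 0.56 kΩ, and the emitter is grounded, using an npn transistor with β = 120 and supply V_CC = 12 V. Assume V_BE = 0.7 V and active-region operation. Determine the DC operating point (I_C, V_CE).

I_C ≈ 3.5 mA, V_CE ≈ 10 V

Base loop: V_CC = I_B·R_B + V_BE, so I_B = (12 − 0.7)/390 kΩ = 0.029 mA.
In the active region I_C = β·I_B = 120 × 0.029 = 3.48 mA.
Collector loop: V_CE = V_CC − I_C·R_C = 12 − 3.48×0.56 = 10.1 V.
Since V_CE = 10.1 V > V_CE(sat) ≈ 0.2 V, the transistor is in the active region as assumed.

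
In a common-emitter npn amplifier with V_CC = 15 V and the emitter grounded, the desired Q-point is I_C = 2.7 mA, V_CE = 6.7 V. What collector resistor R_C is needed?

R_C ≈ 3.1 kΩ

Collector loop: V_CC = I_C·R_C + V_CE.
R_C = (V_CC − V_CE)/I_C = (15 − 6.7)/2.7 = 3.07 kΩ.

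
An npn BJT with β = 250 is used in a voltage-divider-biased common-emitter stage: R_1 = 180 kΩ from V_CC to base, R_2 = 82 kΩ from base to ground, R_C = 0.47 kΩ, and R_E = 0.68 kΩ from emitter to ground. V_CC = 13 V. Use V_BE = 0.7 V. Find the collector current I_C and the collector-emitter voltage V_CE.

I_C ≈ 3.7 mA, V_CE ≈ 8.7 V

Thevenize the base divider: V_Th = V_CC·R_2/(R_1+R_2) = 13×82/262 = 4.07 V, R_Th = R_1‖R_2 = 56.3 kΩ.
Base-emitter loop: V_Th = I_B·R_Th + V_BE + (β+1)I_B·R_E, so I_B = (4.07 − 0.7) / (56.3 + 251×0.68) = 0.0148 mA.
I_C = β·I_B = 250×0.0148 = 3.71 mA, and I_E = (β+1)I_B = 3.72 mA.
V_CE = V_CC − I_C·R_C − I_E·R_E = 13 − 3.71×0.47 − 3.72×0.68 = 8.72 V.
V_CE = 8.72 V > 0.2 V confirms active-region operation.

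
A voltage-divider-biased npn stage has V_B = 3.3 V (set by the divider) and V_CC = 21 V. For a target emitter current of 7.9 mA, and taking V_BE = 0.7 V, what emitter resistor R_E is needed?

V_E = V_B − V_BE = 3.3 − 0.7 = 2.6 V.
R_E = V_E / I_E = 2.6 / 7.9 = 0.329 kΩ.

R_E ≈ 0.33 kΩ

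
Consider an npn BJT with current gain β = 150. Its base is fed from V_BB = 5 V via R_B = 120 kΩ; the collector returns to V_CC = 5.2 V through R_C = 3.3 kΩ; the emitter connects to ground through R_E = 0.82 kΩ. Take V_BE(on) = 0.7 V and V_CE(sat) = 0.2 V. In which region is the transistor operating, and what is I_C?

Assume active: I_B = (5 − 0.7)/(120 + 151×0.82) = 0.0176 mA, I_C = β·I_B = 2.65 mA.
Then V_CE = 5.2 − 2.65×3.3 − 2.66×0.82 = -5.71 V < 0.2 V — the active assumption fails.
Re-solve with V_CE = 0.2 V. KCL at the emitter: V_E/R_E = (V_BB−0.7−V_E)/R_B + (V_CC−0.2−V_E)/R_C, giving V_E = 1.01 V.
I_C = (V_CC − 0.2 − V_E)/R_C = (5 − 1.01)/3.3 = 1.21 mA.
Check: I_B = (4.3 − 1.01)/120 = 0.0274 mA, and β·I_B = 4.11 mA > I_C, confirming saturation.

saturation; I_C ≈ 1.2 mA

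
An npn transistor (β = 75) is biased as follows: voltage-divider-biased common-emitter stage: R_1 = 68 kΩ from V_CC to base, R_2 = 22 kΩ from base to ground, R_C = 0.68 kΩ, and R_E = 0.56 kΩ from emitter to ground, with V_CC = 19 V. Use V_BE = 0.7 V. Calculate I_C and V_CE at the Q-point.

I_C ≈ 5 mA, V_CE ≈ 13 V

Thevenize the base divider: V_Th = V_CC·R_2/(R_1+R_2) = 19×22/90 = 4.64 V, R_Th = R_1‖R_2 = 16.6 kΩ.
Base-emitter loop: V_Th = I_B·R_Th + V_BE + (β+1)I_B·R_E, so I_B = (4.64 − 0.7) / (16.6 + 76×0.56) = 0.0666 mA.
I_C = β·I_B = 75×0.0666 = 5 mA, and I_E = (β+1)I_B = 5.07 mA.
V_CE = V_CC − I_C·R_C − I_E·R_E = 19 − 5×0.68 − 5.07×0.56 = 12.8 V.
V_CE = 12.8 V > 0.2 V confirms active-region operation.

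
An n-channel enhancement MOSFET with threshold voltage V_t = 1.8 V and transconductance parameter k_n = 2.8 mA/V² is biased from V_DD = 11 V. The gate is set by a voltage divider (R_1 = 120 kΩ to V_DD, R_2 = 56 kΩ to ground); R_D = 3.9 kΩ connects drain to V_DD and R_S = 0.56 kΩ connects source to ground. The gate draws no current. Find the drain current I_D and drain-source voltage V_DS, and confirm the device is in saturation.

V_G = V_DD·R_2/(R_1+R_2) = 11×56/176 = 3.5 V.
Assume saturation: I_D = (k_n/2)(V_GS − V_t)² with V_GS = V_G − I_D·R_S = 3.5 − 0.56·I_D.
Substituting gives 0.439·I_D² − 3.67·I_D + 4.05 = 0, with roots I_D = 1.31 or 7.04 mA.
The root I_D = 7.04 mA gives V_GS = -0.442 V ≤ V_t, so take I_D = 1.31 mA.
Then V_GS = 2.77 V and V_DS = V_DD − I_D(R_D+R_S) = 11 − 1.31×4.46 = 5.16 V.
Saturation requires V_DS ≥ V_GS − V_t = 0.967 V; 5.16 ≥ 0.967 ✓.

I_D ≈ 1.3 mA, V_DS ≈ 5.2 V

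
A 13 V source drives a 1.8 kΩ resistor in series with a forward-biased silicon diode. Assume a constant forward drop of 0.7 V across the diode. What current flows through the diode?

KVL around the loop: 13 = V_D + I·R = 0.7 + I × 1.8 kΩ.
So I = (13 − 0.7) / 1.8 kΩ = 12.3 / 1.8 = 6.83 mA.

I ≈ 6.8 mA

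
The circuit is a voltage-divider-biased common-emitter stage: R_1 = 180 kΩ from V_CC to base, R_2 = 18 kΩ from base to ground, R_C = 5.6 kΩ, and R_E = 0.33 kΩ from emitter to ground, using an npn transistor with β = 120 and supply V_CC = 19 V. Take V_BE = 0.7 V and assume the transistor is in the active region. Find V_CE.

V_CE ≈ 6 V

Thevenize the base divider: V_Th = V_CC·R_2/(R_1+R_2) = 19×18/198 = 1.73 V, R_Th = R_1‖R_2 = 16.4 kΩ.
Base-emitter loop: V_Th = I_B·R_Th + V_BE + (β+1)I_B·R_E, so I_B = (1.73 − 0.7) / (16.4 + 121×0.33) = 0.0182 mA.
I_C = β·I_B = 120×0.0182 = 2.19 mA, and I_E = (β+1)I_B = 2.21 mA.
V_CE = V_CC − I_C·R_C − I_E·R_E = 19 − 2.19×5.6 − 2.21×0.33 = 6.01 V.
V_CE = 6.01 V > 0.2 V confirms active-region operation.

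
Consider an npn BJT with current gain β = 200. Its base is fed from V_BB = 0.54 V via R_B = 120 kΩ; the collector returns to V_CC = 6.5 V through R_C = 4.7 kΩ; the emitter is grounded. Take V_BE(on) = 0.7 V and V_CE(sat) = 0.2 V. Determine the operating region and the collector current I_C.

V_BB = 0.54 V ≤ V_BE(on) = 0.7 V, so the base-emitter junction is not forward biased.
The transistor is in cutoff: I_B = I_C = 0.

cutoff; I_C ≈ 0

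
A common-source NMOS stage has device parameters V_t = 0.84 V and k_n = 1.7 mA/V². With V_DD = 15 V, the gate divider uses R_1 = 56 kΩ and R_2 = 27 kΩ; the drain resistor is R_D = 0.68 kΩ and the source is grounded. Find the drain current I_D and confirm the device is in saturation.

I_D ≈ 14 mA

V_G = V_DD·R_2/(R_1+R_2) = 15×27/83 = 4.88 V. With the source grounded, V_GS = V_G = 4.88 V.
Assume saturation: I_D = (k_n/2)(V_GS − V_t)² = (1.7/2)×(4.88 − 0.84)² = 0.85×4.04² = 13.9 mA.
V_DS = V_DD − I_D·R_D = 15 − 13.9×0.68 = 5.57 V.
Saturation requires V_DS ≥ V_GS − V_t = 4.04 V; 5.57 ≥ 4.04 ✓.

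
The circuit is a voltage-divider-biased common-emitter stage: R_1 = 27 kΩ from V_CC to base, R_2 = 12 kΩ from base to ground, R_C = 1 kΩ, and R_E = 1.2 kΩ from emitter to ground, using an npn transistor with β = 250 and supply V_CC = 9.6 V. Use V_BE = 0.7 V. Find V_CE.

V_CE ≈ 5.6 V

Thevenize the base divider: V_Th = V_CC·R_2/(R_1+R_2) = 9.6×12/39 = 2.95 V, R_Th = R_1‖R_2 = 8.31 kΩ.
Base-emitter loop: V_Th = I_B·R_Th + V_BE + (β+1)I_B·R_E, so I_B = (2.95 − 0.7) / (8.31 + 251×1.2) = 0.00728 mA.
I_C = β·I_B = 250×0.00728 = 1.82 mA, and I_E = (β+1)I_B = 1.83 mA.
V_CE = V_CC − I_C·R_C − I_E·R_E = 9.6 − 1.82×1 − 1.83×1.2 = 5.59 V.
V_CE = 5.59 V > 0.2 V confirms active-region operation.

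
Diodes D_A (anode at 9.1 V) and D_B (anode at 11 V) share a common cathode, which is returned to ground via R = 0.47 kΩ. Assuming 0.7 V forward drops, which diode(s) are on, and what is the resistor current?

Assume both conduct. Then node N would need to be at both 9.1−0.7 = 8.4 V and 11−0.7 = 10.3 V, which is impossible.
Assume only D_B conducts: V_N = 11 − 0.7 = 10.3 V, so I_R = 10.3/0.47 = 21.9 mA.
Check D_A: its anode-to-cathode voltage is 9.1 − 10.3 = -1.2 V < 0.7 V, so it is off. The assumption is consistent.

Only D_B conducts; I_R ≈ 22 mA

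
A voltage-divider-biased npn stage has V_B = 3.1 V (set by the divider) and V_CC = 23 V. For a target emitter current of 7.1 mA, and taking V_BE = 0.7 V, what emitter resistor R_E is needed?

R_E ≈ 0.34 kΩ

V_E = V_B − V_BE = 3.1 − 0.7 = 2.4 V.
R_E = V_E / I_E = 2.4 / 7.1 = 0.338 kΩ.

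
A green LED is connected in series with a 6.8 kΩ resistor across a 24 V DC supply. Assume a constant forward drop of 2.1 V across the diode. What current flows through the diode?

KVL around the loop: 24 = V_D + I·R = 2.1 + I × 6.8 kΩ.
So I = (24 − 2.1) / 6.8 kΩ = 21.9 / 6.8 = 3.22 mA.

I ≈ 3.2 mA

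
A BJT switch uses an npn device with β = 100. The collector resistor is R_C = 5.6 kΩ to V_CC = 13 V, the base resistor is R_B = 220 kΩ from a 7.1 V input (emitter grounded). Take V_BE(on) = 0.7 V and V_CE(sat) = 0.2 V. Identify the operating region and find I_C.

saturation; I_C ≈ 2.3 mA

Assume active: I_B = (7.1 − 0.7)/220 = 0.0291 mA, giving I_C = β·I_B = 2.91 mA.
But then V_CE = 13 − 2.91×5.6 = -3.29 V < V_CE(sat) = 0.2 V — impossible in the active region.
So the transistor is saturated. With V_CE = 0.2 V, I_C = (V_CC − 0.2)/R_C = 12.8/5.6 = 2.29 mA.
Check: β·I_B = 2.91 mA > I_C = 2.29 mA, confirming saturation.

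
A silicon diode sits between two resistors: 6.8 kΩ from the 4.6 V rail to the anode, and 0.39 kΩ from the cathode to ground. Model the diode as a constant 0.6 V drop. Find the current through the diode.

I ≈ 0.56 mA

The two resistors are in series with the diode, so KVL gives 4.6 = I·6.8 + 0.6 + I·0.39.
I = (4.6 − 0.6) / (6.8 + 0.39) kΩ = 4 / 7.19 = 0.556 mA.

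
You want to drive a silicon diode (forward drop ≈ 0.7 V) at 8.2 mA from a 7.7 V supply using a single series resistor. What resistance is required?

The resistor drops V_S − V_D = 7.7 − 0.7 = 7 V at 8.2 mA.
R = 7 V / 8.2 mA = 0.854 kΩ.

R ≈ 0.85 kΩ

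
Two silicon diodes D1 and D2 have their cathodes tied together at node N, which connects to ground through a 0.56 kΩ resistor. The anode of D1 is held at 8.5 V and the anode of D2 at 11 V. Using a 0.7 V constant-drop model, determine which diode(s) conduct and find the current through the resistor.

Assume both conduct. Then node N would need to be at both 8.5−0.7 = 7.8 V and 11−0.7 = 10.3 V, which is impossible.
Assume only D2 conducts: V_N = 11 − 0.7 = 10.3 V, so I_R = 10.3/0.56 = 18.4 mA.
Check D1: its anode-to-cathode voltage is 8.5 − 10.3 = -1.8 V < 0.7 V, so it is off. The assumption is consistent.

Only D2 conducts; I_R ≈ 18 mA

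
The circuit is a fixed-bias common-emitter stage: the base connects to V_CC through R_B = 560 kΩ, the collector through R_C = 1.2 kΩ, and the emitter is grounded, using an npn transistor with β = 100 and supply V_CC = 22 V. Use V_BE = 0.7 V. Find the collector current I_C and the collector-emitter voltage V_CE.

Base loop: V_CC = I_B·R_B + V_BE, so I_B = (22 − 0.7)/560 kΩ = 0.038 mA.
In the active region I_C = β·I_B = 100 × 0.038 = 3.8 mA.
Collector loop: V_CE = V_CC − I_C·R_C = 22 − 3.8×1.2 = 17.4 V.
Since V_CE = 17.4 V > V_CE(sat) ≈ 0.2 V, the transistor is in the active region as assumed.

I_C ≈ 3.8 mA, V_CE ≈ 17 V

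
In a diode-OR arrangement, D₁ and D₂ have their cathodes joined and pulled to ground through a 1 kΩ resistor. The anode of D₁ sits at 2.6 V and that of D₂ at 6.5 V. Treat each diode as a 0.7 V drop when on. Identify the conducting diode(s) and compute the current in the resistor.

Assume both conduct. Then node N would need to be at both 2.6−0.7 = 1.9 V and 6.5−0.7 = 5.8 V, which is impossible.
Assume only D₂ conducts: V_N = 6.5 − 0.7 = 5.8 V, so I_R = 5.8/1 = 5.8 mA.
Check D₁: its anode-to-cathode voltage is 2.6 − 5.8 = -3.2 V < 0.7 V, so it is off. The assumption is consistent.

Only D₂ conducts; I_R ≈ 5.8 mA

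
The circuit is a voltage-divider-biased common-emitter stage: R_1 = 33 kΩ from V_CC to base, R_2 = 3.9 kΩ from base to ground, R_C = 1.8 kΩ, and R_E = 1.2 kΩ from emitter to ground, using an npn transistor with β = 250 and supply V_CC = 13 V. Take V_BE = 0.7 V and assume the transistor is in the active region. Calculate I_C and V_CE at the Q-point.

Thevenize the base divider: V_Th = V_CC·R_2/(R_1+R_2) = 13×3.9/36.9 = 1.37 V, R_Th = R_1‖R_2 = 3.49 kΩ.
Base-emitter loop: V_Th = I_B·R_Th + V_BE + (β+1)I_B·R_E, so I_B = (1.37 − 0.7) / (3.49 + 251×1.2) = 0.00221 mA.
I_C = β·I_B = 250×0.00221 = 0.553 mA, and I_E = (β+1)I_B = 0.555 mA.
V_CE = V_CC − I_C·R_C − I_E·R_E = 13 − 0.553×1.8 − 0.555×1.2 = 11.3 V.
V_CE = 11.3 V > 0.2 V confirms active-region operation.

I_C ≈ 0.55 mA, V_CE ≈ 11 V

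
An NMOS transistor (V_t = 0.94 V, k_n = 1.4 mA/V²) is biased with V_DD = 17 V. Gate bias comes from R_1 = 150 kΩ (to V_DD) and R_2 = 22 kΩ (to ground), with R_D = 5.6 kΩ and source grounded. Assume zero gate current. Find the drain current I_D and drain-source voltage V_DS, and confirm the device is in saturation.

V_G = V_DD·R_2/(R_1+R_2) = 17×22/172 = 2.17 V. With the source grounded, V_GS = V_G = 2.17 V.
Assume saturation: I_D = (k_n/2)(V_GS − V_t)² = (1.4/2)×(2.17 − 0.94)² = 0.7×1.23² = 1.07 mA.
V_DS = V_DD − I_D·R_D = 17 − 1.07×5.6 = 11 V.
Saturation requires V_DS ≥ V_GS − V_t = 1.23 V; 11 ≥ 1.23 ✓.

I_D ≈ 1.1 mA, V_DS ≈ 11 V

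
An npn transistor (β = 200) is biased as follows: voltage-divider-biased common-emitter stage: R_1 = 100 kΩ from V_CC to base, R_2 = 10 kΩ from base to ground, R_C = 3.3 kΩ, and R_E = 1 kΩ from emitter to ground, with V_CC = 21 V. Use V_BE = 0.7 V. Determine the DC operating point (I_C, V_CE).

Thevenize the base divider: V_Th = V_CC·R_2/(R_1+R_2) = 21×10/110 = 1.91 V, R_Th = R_1‖R_2 = 9.09 kΩ.
Base-emitter loop: V_Th = I_B·R_Th + V_BE + (β+1)I_B·R_E, so I_B = (1.91 − 0.7) / (9.09 + 201×1) = 0.00576 mA.
I_C = β·I_B = 200×0.00576 = 1.15 mA, and I_E = (β+1)I_B = 1.16 mA.
V_CE = V_CC − I_C·R_C − I_E·R_E = 21 − 1.15×3.3 − 1.16×1 = 16 V.
V_CE = 16 V > 0.2 V confirms active-region operation.

I_C ≈ 1.2 mA, V_CE ≈ 16 V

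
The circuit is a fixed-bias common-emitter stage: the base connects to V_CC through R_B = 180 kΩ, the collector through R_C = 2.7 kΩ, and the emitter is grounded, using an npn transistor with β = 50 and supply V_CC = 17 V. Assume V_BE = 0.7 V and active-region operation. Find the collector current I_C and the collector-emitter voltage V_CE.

Base loop: V_CC = I_B·R_B + V_BE, so I_B = (17 − 0.7)/180 kΩ = 0.0906 mA.
In the active region I_C = β·I_B = 50 × 0.0906 = 4.53 mA.
Collector loop: V_CE = V_CC − I_C·R_C = 17 − 4.53×2.7 = 4.77 V.
Since V_CE = 4.77 V > V_CE(sat) ≈ 0.2 V, the transistor is in the active region as assumed.

I_C ≈ 4.5 mA, V_CE ≈ 4.8 V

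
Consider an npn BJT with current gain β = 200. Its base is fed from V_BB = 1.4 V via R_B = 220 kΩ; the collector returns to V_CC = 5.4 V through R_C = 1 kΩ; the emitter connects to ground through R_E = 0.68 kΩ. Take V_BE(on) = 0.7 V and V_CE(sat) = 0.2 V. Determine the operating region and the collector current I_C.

active; I_C ≈ 0.39 mA

Assume active. Base-emitter loop: I_B = (V_BB − V_BE)/(R_B + (β+1)R_E) = (1.4 − 0.7)/(220 + 201×0.68) = 0.00196 mA.
I_C = β·I_B = 200×0.00196 = 0.393 mA.
V_CE = V_CC − I_C·R_C − I_E·R_E = 5.4 − 0.393×1 − 0.394×0.68 = 4.74 V > V_CE(sat), so the active-region assumption holds.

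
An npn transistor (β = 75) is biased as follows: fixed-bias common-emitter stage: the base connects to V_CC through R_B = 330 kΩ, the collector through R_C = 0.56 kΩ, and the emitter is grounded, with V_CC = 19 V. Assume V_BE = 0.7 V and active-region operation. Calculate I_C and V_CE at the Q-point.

Base loop: V_CC = I_B·R_B + V_BE, so I_B = (19 − 0.7)/330 kΩ = 0.0555 mA.
In the active region I_C = β·I_B = 75 × 0.0555 = 4.16 mA.
Collector loop: V_CE = V_CC − I_C·R_C = 19 − 4.16×0.56 = 16.7 V.
Since V_CE = 16.7 V > V_CE(sat) ≈ 0.2 V, the transistor is in the active region as assumed.

I_C ≈ 4.2 mA, V_CE ≈ 17 V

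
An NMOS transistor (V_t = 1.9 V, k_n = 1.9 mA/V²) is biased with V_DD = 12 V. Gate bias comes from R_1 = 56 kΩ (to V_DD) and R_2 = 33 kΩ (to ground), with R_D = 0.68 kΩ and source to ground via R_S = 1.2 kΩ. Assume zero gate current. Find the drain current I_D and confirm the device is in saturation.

I_D ≈ 1.2 mA

V_G = V_DD·R_2/(R_1+R_2) = 12×33/89 = 4.45 V.
Assume saturation: I_D = (k_n/2)(V_GS − V_t)² with V_GS = V_G − I_D·R_S = 4.45 − 1.2·I_D.
Substituting gives 1.37·I_D² − 6.81·I_D + 6.17 = 0, with roots I_D = 1.19 or 3.79 mA.
The root I_D = 3.79 mA gives V_GS = -0.097 V ≤ V_t, so take I_D = 1.19 mA.
Then V_GS = 3.02 V and V_DS = V_DD − I_D(R_D+R_S) = 12 − 1.19×1.88 = 9.76 V.
Saturation requires V_DS ≥ V_GS − V_t = 1.12 V; 9.76 ≥ 1.12 ✓.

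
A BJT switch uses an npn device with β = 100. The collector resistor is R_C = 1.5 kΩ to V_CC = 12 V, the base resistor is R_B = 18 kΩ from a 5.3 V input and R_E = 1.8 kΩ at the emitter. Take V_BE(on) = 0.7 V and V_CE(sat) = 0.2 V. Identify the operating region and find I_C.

Assume active. Base-emitter loop: I_B = (V_BB − V_BE)/(R_B + (β+1)R_E) = (5.3 − 0.7)/(18 + 101×1.8) = 0.023 mA.
I_C = β·I_B = 100×0.023 = 2.3 mA.
V_CE = V_CC − I_C·R_C − I_E·R_E = 12 − 2.3×1.5 − 2.33×1.8 = 4.36 V > V_CE(sat), so the active-region assumption holds.

active; I_C ≈ 2.3 mA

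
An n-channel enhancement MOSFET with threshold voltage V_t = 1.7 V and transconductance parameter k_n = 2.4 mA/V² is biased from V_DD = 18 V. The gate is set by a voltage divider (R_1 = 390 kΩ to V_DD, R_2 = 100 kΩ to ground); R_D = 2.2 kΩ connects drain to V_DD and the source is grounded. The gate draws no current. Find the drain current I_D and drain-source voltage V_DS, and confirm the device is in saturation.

I_D ≈ 4.7 mA, V_DS ≈ 7.7 V

V_G = V_DD·R_2/(R_1+R_2) = 18×100/490 = 3.67 V. With the source grounded, V_GS = V_G = 3.67 V.
Assume saturation: I_D = (k_n/2)(V_GS − V_t)² = (2.4/2)×(3.67 − 1.7)² = 1.2×1.97² = 4.67 mA.
V_DS = V_DD − I_D·R_D = 18 − 4.67×2.2 = 7.72 V.
Saturation requires V_DS ≥ V_GS − V_t = 1.97 V; 7.72 ≥ 1.97 ✓.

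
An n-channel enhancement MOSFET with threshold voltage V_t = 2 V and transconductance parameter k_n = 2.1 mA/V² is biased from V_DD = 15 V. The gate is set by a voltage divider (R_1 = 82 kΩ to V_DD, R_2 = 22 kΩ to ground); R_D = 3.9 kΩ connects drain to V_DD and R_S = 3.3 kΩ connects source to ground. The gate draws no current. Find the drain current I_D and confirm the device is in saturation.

V_G = V_DD·R_2/(R_1+R_2) = 15×22/104 = 3.17 V.
Assume saturation: I_D = (k_n/2)(V_GS − V_t)² with V_GS = V_G − I_D·R_S = 3.17 − 3.3·I_D.
Substituting gives 11.4·I_D² − 9.13·I_D + 1.44 = 0, with roots I_D = 0.218 or 0.581 mA.
The root I_D = 0.581 mA gives V_GS = 1.26 V ≤ V_t, so take I_D = 0.218 mA.
Then V_GS = 2.46 V and V_DS = V_DD − I_D(R_D+R_S) = 15 − 0.218×7.2 = 13.4 V.
Saturation requires V_DS ≥ V_GS − V_t = 0.455 V; 13.4 ≥ 0.455 ✓.

I_D ≈ 0.22 mA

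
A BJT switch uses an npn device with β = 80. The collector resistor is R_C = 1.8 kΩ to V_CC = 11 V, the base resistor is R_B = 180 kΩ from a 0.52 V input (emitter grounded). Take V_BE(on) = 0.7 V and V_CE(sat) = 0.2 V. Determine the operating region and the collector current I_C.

V_BB = 0.52 V ≤ V_BE(on) = 0.7 V, so the base-emitter junction is not forward biased.
The transistor is in cutoff: I_B = I_C = 0.

cutoff; I_C ≈ 0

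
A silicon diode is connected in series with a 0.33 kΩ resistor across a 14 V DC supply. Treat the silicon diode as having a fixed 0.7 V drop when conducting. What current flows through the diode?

KVL around the loop: 14 = V_D + I·R = 0.7 + I × 0.33 kΩ.
So I = (14 − 0.7) / 0.33 kΩ = 13.3 / 0.33 = 40.3 mA.

I ≈ 40 mA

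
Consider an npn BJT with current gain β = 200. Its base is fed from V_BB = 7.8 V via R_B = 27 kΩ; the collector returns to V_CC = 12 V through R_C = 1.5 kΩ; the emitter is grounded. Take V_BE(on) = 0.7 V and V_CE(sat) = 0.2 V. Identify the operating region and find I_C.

Assume active: I_B = (7.8 − 0.7)/27 = 0.263 mA, giving I_C = β·I_B = 52.6 mA.
But then V_CE = 12 − 52.6×1.5 = -66.9 V < V_CE(sat) = 0.2 V — impossible in the active region.
So the transistor is saturated. With V_CE = 0.2 V, I_C = (V_CC − 0.2)/R_C = 11.8/1.5 = 7.87 mA.
Check: β·I_B = 52.6 mA > I_C = 7.87 mA, confirming saturation.

saturation; I_C ≈ 7.9 mA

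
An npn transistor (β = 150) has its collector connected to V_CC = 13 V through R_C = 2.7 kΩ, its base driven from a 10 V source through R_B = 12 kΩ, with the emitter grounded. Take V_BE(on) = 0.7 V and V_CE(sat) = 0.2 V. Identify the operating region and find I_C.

saturation; I_C ≈ 4.7 mA

Assume active: I_B = (10 − 0.7)/12 = 0.775 mA, giving I_C = β·I_B = 116 mA.
But then V_CE = 13 − 116×2.7 = -301 V < V_CE(sat) = 0.2 V — impossible in the active region.
So the transistor is saturated. With V_CE = 0.2 V, I_C = (V_CC − 0.2)/R_C = 12.8/2.7 = 4.74 mA.
Check: β·I_B = 116 mA > I_C = 4.74 mA, confirming saturation.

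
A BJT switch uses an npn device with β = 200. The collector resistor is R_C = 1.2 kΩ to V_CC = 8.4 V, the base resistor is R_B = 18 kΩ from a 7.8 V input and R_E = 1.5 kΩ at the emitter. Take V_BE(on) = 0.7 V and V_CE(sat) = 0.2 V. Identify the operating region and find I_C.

Assume active: I_B = (7.8 − 0.7)/(18 + 201×1.5) = 0.0222 mA, I_C = β·I_B = 4.44 mA.
Then V_CE = 8.4 − 4.44×1.2 − 4.47×1.5 = -3.63 V < 0.2 V — the active assumption fails.
Re-solve with V_CE = 0.2 V. KCL at the emitter: V_E/R_E = (V_BB−0.7−V_E)/R_B + (V_CC−0.2−V_E)/R_C, giving V_E = 4.65 V.
I_C = (V_CC − 0.2 − V_E)/R_C = (8.2 − 4.65)/1.2 = 2.96 mA.
Check: I_B = (7.1 − 4.65)/18 = 0.136 mA, and β·I_B = 27.3 mA > I_C, confirming saturation.

saturation; I_C ≈ 3 mA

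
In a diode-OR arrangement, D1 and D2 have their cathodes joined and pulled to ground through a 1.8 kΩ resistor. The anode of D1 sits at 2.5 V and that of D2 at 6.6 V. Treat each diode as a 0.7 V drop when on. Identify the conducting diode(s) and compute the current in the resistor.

Only D2 conducts; I_R ≈ 3.3 mA

Assume both conduct. Then node N would need to be at both 2.5−0.7 = 1.8 V and 6.6−0.7 = 5.9 V, which is impossible.
Assume only D2 conducts: V_N = 6.6 − 0.7 = 5.9 V, so I_R = 5.9/1.8 = 3.28 mA.
Check D1: its anode-to-cathode voltage is 2.5 − 5.9 = -3.4 V < 0.7 V, so it is off. The assumption is consistent.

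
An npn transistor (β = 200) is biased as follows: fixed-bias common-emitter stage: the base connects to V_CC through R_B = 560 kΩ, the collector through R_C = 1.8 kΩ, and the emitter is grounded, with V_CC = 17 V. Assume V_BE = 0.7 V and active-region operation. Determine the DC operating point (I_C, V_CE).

I_C ≈ 5.8 mA, V_CE ≈ 6.5 V

Base loop: V_CC = I_B·R_B + V_BE, so I_B = (17 − 0.7)/560 kΩ = 0.0291 mA.
In the active region I_C = β·I_B = 200 × 0.0291 = 5.82 mA.
Collector loop: V_CE = V_CC − I_C·R_C = 17 − 5.82×1.8 = 6.52 V.
Since V_CE = 6.52 V > V_CE(sat) ≈ 0.2 V, the transistor is in the active region as assumed.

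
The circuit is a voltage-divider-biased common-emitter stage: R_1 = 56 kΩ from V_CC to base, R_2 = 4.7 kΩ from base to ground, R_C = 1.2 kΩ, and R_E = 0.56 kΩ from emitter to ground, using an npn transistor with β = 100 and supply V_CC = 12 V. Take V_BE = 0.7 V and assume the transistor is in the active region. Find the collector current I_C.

Thevenize the base divider: V_Th = V_CC·R_2/(R_1+R_2) = 12×4.7/60.7 = 0.929 V, R_Th = R_1‖R_2 = 4.34 kΩ.
Base-emitter loop: V_Th = I_B·R_Th + V_BE + (β+1)I_B·R_E, so I_B = (0.929 − 0.7) / (4.34 + 101×0.56) = 0.00376 mA.
I_C = β·I_B = 100×0.00376 = 0.376 mA, and I_E = (β+1)I_B = 0.38 mA.
V_CE = V_CC − I_C·R_C − I_E·R_E = 12 − 0.376×1.2 − 0.38×0.56 = 11.3 V.
V_CE = 11.3 V > 0.2 V confirms active-region operation.

I_C ≈ 0.38 mA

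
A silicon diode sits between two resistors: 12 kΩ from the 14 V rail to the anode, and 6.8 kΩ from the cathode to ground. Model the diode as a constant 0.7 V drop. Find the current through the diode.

The two resistors are in series with the diode, so KVL gives 14 = I·12 + 0.7 + I·6.8.
I = (14 − 0.7) / (12 + 6.8) kΩ = 13.3 / 18.8 = 0.707 mA.

I ≈ 0.71 mA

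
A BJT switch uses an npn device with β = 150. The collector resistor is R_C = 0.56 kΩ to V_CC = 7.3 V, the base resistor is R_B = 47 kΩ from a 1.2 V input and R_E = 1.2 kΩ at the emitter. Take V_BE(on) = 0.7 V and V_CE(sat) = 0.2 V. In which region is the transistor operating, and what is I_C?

active; I_C ≈ 0.33 mA

Assume active. Base-emitter loop: I_B = (V_BB − V_BE)/(R_B + (β+1)R_E) = (1.2 − 0.7)/(47 + 151×1.2) = 0.00219 mA.
I_C = β·I_B = 150×0.00219 = 0.329 mA.
V_CE = V_CC − I_C·R_C − I_E·R_E = 7.3 − 0.329×0.56 − 0.331×1.2 = 6.72 V > V_CE(sat), so the active-region assumption holds.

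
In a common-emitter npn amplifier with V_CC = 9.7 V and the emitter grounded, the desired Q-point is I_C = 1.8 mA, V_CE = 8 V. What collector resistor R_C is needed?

R_C ≈ 0.94 kΩ

Collector loop: V_CC = I_C·R_C + V_CE.
R_C = (V_CC − V_CE)/I_C = (9.7 − 8)/1.8 = 0.944 kΩ.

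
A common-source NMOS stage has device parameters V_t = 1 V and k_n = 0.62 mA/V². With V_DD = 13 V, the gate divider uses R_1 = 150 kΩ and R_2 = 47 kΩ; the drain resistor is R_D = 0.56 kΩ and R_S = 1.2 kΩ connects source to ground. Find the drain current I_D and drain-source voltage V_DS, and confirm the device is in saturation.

V_G = V_DD·R_2/(R_1+R_2) = 13×47/197 = 3.1 V.
Assume saturation: I_D = (k_n/2)(V_GS − V_t)² with V_GS = V_G − I_D·R_S = 3.1 − 1.2·I_D.
Substituting gives 0.446·I_D² − 2.56·I_D + 1.37 = 0, with roots I_D = 0.596 or 5.15 mA.
The root I_D = 5.15 mA gives V_GS = -3.07 V ≤ V_t, so take I_D = 0.596 mA.
Then V_GS = 2.39 V and V_DS = V_DD − I_D(R_D+R_S) = 13 − 0.596×1.76 = 12 V.
Saturation requires V_DS ≥ V_GS − V_t = 1.39 V; 12 ≥ 1.39 ✓.

I_D ≈ 0.6 mA, V_DS ≈ 12 V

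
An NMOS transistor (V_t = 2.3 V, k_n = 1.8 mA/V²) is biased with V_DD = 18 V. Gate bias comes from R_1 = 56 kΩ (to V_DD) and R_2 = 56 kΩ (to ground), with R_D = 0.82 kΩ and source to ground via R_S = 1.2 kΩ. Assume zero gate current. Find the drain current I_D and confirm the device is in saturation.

I_D ≈ 3.9 mA

V_G = V_DD·R_2/(R_1+R_2) = 18×56/112 = 9 V.
Assume saturation: I_D = (k_n/2)(V_GS − V_t)² with V_GS = V_G − I_D·R_S = 9 − 1.2·I_D.
Substituting gives 1.3·I_D² − 15.5·I_D + 40.4 = 0, with roots I_D = 3.86 or 8.08 mA.
The root I_D = 8.08 mA gives V_GS = -0.696 V ≤ V_t, so take I_D = 3.86 mA.
Then V_GS = 4.37 V and V_DS = V_DD − I_D(R_D+R_S) = 18 − 3.86×2.02 = 10.2 V.
Saturation requires V_DS ≥ V_GS − V_t = 2.07 V; 10.2 ≥ 2.07 ✓.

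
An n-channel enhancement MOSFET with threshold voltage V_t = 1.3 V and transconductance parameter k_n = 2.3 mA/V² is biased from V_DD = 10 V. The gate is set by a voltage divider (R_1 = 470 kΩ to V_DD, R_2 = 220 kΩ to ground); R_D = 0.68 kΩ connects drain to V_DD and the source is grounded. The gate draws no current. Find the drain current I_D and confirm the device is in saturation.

I_D ≈ 4.1 mA

V_G = V_DD·R_2/(R_1+R_2) = 10×220/690 = 3.19 V. With the source grounded, V_GS = V_G = 3.19 V.
Assume saturation: I_D = (k_n/2)(V_GS − V_t)² = (2.3/2)×(3.19 − 1.3)² = 1.15×1.89² = 4.1 mA.
V_DS = V_DD − I_D·R_D = 10 − 4.1×0.68 = 7.21 V.
Saturation requires V_DS ≥ V_GS − V_t = 1.89 V; 7.21 ≥ 1.89 ✓.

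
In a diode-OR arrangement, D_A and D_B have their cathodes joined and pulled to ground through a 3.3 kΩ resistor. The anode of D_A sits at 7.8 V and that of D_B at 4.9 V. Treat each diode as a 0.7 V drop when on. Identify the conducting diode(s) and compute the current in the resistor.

Assume both conduct. Then node N would need to be at both 7.8−0.7 = 7.1 V and 4.9−0.7 = 4.2 V, which is impossible.
Assume only D_A conducts: V_N = 7.8 − 0.7 = 7.1 V, so I_R = 7.1/3.3 = 2.15 mA.
Check D_B: its anode-to-cathode voltage is 4.9 − 7.1 = -2.2 V < 0.7 V, so it is off. The assumption is consistent.

Only D_A conducts; I_R ≈ 2.2 mA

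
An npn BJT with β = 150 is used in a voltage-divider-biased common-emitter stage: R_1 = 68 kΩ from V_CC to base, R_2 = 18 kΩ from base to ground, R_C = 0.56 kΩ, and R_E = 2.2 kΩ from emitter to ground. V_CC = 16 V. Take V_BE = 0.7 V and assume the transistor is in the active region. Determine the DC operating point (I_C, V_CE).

Thevenize the base divider: V_Th = V_CC·R_2/(R_1+R_2) = 16×18/86 = 3.35 V, R_Th = R_1‖R_2 = 14.2 kΩ.
Base-emitter loop: V_Th = I_B·R_Th + V_BE + (β+1)I_B·R_E, so I_B = (3.35 − 0.7) / (14.2 + 151×2.2) = 0.00765 mA.
I_C = β·I_B = 150×0.00765 = 1.15 mA, and I_E = (β+1)I_B = 1.15 mA.
V_CE = V_CC − I_C·R_C − I_E·R_E = 16 − 1.15×0.56 − 1.15×2.2 = 12.8 V.
V_CE = 12.8 V > 0.2 V confirms active-region operation.

I_C ≈ 1.1 mA, V_CE ≈ 13 V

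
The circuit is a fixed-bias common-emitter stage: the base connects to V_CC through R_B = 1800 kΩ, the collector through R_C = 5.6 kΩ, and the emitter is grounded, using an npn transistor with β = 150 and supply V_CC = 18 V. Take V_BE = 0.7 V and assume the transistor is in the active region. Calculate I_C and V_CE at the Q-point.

I_C ≈ 1.4 mA, V_CE ≈ 9.9 V

Base loop: V_CC = I_B·R_B + V_BE, so I_B = (18 − 0.7)/1800 kΩ = 0.00961 mA.
In the active region I_C = β·I_B = 150 × 0.00961 = 1.44 mA.
Collector loop: V_CE = V_CC − I_C·R_C = 18 − 1.44×5.6 = 9.93 V.
Since V_CE = 9.93 V > V_CE(sat) ≈ 0.2 V, the transistor is in the active region as assumed.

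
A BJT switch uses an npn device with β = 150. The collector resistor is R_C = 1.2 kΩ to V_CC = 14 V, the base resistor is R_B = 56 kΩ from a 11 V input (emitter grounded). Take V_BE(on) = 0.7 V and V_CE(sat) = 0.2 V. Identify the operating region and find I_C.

Assume active: I_B = (11 − 0.7)/56 = 0.184 mA, giving I_C = β·I_B = 27.6 mA.
But then V_CE = 14 − 27.6×1.2 = -19.1 V < V_CE(sat) = 0.2 V — impossible in the active region.
So the transistor is saturated. With V_CE = 0.2 V, I_C = (V_CC − 0.2)/R_C = 13.8/1.2 = 11.5 mA.
Check: β·I_B = 27.6 mA > I_C = 11.5 mA, confirming saturation.

saturation; I_C ≈ 12 mA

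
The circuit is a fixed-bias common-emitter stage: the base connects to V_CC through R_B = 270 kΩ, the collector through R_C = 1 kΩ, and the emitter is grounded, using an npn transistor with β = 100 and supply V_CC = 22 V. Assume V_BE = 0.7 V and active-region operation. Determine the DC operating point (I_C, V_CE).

Base loop: V_CC = I_B·R_B + V_BE, so I_B = (22 − 0.7)/270 kΩ = 0.0789 mA.
In the active region I_C = β·I_B = 100 × 0.0789 = 7.89 mA.
Collector loop: V_CE = V_CC − I_C·R_C = 22 − 7.89×1 = 14.1 V.
Since V_CE = 14.1 V > V_CE(sat) ≈ 0.2 V, the transistor is in the active region as assumed.

I_C ≈ 7.9 mA, V_CE ≈ 14 V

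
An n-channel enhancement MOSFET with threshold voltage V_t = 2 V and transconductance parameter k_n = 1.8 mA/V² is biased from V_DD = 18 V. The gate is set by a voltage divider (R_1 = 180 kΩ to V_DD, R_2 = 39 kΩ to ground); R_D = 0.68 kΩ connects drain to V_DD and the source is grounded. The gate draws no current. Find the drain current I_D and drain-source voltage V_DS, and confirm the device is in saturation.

I_D ≈ 1.3 mA, V_DS ≈ 17 V

V_G = V_DD·R_2/(R_1+R_2) = 18×39/219 = 3.21 V. With the source grounded, V_GS = V_G = 3.21 V.
Assume saturation: I_D = (k_n/2)(V_GS − V_t)² = (1.8/2)×(3.21 − 2)² = 0.9×1.21² = 1.31 mA.
V_DS = V_DD − I_D·R_D = 18 − 1.31×0.68 = 17.1 V.
Saturation requires V_DS ≥ V_GS − V_t = 1.21 V; 17.1 ≥ 1.21 ✓.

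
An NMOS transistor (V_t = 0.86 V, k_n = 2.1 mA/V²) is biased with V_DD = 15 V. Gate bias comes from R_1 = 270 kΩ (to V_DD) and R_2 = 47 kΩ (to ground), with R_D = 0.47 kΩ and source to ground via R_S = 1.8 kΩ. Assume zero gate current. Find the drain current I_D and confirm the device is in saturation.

V_G = V_DD·R_2/(R_1+R_2) = 15×47/317 = 2.22 V.
Assume saturation: I_D = (k_n/2)(V_GS − V_t)² with V_GS = V_G − I_D·R_S = 2.22 − 1.8·I_D.
Substituting gives 3.4·I_D² − 6.16·I_D + 1.95 = 0, with roots I_D = 0.41 or 1.4 mA.
The root I_D = 1.4 mA gives V_GS = -0.294 V ≤ V_t, so take I_D = 0.41 mA.
Then V_GS = 1.49 V and V_DS = V_DD − I_D(R_D+R_S) = 15 − 0.41×2.27 = 14.1 V.
Saturation requires V_DS ≥ V_GS − V_t = 0.625 V; 14.1 ≥ 0.625 ✓.

I_D ≈ 0.41 mA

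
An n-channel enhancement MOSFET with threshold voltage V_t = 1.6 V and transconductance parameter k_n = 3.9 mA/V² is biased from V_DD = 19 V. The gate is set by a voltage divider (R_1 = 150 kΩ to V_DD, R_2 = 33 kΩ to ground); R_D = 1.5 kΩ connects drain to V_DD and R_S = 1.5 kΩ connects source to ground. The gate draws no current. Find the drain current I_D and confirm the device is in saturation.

V_G = V_DD·R_2/(R_1+R_2) = 19×33/183 = 3.43 V.
Assume saturation: I_D = (k_n/2)(V_GS − V_t)² with V_GS = V_G − I_D·R_S = 3.43 − 1.5·I_D.
Substituting gives 4.39·I_D² − 11.7·I_D + 6.5 = 0, with roots I_D = 0.792 or 1.87 mA.
The root I_D = 1.87 mA gives V_GS = 0.621 V ≤ V_t, so take I_D = 0.792 mA.
Then V_GS = 2.24 V and V_DS = V_DD − I_D(R_D+R_S) = 19 − 0.792×3 = 16.6 V.
Saturation requires V_DS ≥ V_GS − V_t = 0.637 V; 16.6 ≥ 0.637 ✓.

I_D ≈ 0.79 mA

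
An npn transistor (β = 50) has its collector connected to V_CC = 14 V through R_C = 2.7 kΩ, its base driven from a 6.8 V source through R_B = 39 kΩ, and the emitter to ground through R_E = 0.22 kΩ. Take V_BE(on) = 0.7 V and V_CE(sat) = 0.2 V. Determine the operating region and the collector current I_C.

saturation; I_C ≈ 4.7 mA

Assume active: I_B = (6.8 − 0.7)/(39 + 51×0.22) = 0.121 mA, I_C = β·I_B = 6.07 mA.
Then V_CE = 14 − 6.07×2.7 − 6.19×0.22 = -3.76 V < 0.2 V — the active assumption fails.
Re-solve with V_CE = 0.2 V. KCL at the emitter: V_E/R_E = (V_BB−0.7−V_E)/R_B + (V_CC−0.2−V_E)/R_C, giving V_E = 1.07 V.
I_C = (V_CC − 0.2 − V_E)/R_C = (13.8 − 1.07)/2.7 = 4.72 mA.
Check: I_B = (6.1 − 1.07)/39 = 0.129 mA, and β·I_B = 6.45 mA > I_C, confirming saturation.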